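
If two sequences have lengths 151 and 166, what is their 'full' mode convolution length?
Linear/full convolution length: m + n - 1 = 151 + 166 - 1 = 316

316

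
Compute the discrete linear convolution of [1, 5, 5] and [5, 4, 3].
y[0] = 1×5 = 5; y[1] = 1×4 + 5×5 = 29; y[2] = 1×3 + 5×4 + 5×5 = 48; y[3] = 5×3 + 5×4 = 35; y[4] = 5×3 = 15

[5, 29, 48, 35, 15]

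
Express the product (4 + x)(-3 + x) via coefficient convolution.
Ascending coefficients: a = [4, 1], b = [-3, 1]. c[0] = 4×-3 = -12; c[1] = 4×1 + 1×-3 = 1; c[2] = 1×1 = 1. Result coefficients: [-12, 1, 1] → -12 + x + x^2

-12 + x + x^2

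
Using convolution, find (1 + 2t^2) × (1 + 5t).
Ascending coefficients: a = [1, 0, 2], b = [1, 5]. c[0] = 1×1 = 1; c[1] = 1×5 + 0×1 = 5; c[2] = 0×5 + 2×1 = 2; c[3] = 2×5 = 10. Result coefficients: [1, 5, 2, 10] → 1 + 5t + 2t^2 + 10t^3

1 + 5t + 2t^2 + 10t^3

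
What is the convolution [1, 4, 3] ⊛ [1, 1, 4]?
y[0] = 1×1 = 1; y[1] = 1×1 + 4×1 = 5; y[2] = 1×4 + 4×1 + 3×1 = 11; y[3] = 4×4 + 3×1 = 19; y[4] = 3×4 = 12

[1, 5, 11, 19, 12]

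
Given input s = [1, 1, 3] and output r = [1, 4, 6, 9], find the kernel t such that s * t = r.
Output length 4 = len(s) + len(t) - 1 ⇒ len(t) = 2. Solve t forward using t[k] = (r[k] - Σ_{i≥1} s[i]·t[k-i]) / s[0]: t[0] = r[0] / s[0] = 1 / 1 = 1; t[1] = (r[1] - 1×1) / s[0] = (4 - 1×1) / 1 = 3. So t = [1, 3]. Forward-check [1, 1, 3] * [1, 3]: r[0] = 1×1 = 1; r[1] = 1×3 + 1×1 = 4; r[2] = 1×3 + 3×1 = 6; r[3] = 3×3 = 9 → [1, 4, 6, 9] ✓

[1, 3]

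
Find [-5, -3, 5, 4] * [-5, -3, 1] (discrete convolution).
y[0] = -5×-5 = 25; y[1] = -5×-3 + -3×-5 = 30; y[2] = -5×1 + -3×-3 + 5×-5 = -21; y[3] = -3×1 + 5×-3 + 4×-5 = -38; y[4] = 5×1 + 4×-3 = -7; y[5] = 4×1 = 4

[25, 30, -21, -38, -7, 4]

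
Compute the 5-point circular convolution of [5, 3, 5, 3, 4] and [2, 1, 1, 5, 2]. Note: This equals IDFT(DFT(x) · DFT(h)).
Either evaluate y[k] = Σ_j x[j]·h[(k-j) mod 5] directly, or use IDFT(DFT(x) · DFT(h)). y[0] = 5×2 + 3×2 + 5×5 + 3×1 + 4×1 = 48; y[1] = 5×1 + 3×2 + 5×2 + 3×5 + 4×1 = 40; y[2] = 5×1 + 3×1 + 5×2 + 3×2 + 4×5 = 44; y[3] = 5×5 + 3×1 + 5×1 + 3×2 + 4×2 = 47; y[4] = 5×2 + 3×5 + 5×1 + 3×1 + 4×2 = 41. Result: [48, 40, 44, 47, 41]

[48, 40, 44, 47, 41]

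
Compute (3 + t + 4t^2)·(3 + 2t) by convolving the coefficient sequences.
Ascending coefficients: a = [3, 1, 4], b = [3, 2]. c[0] = 3×3 = 9; c[1] = 3×2 + 1×3 = 9; c[2] = 1×2 + 4×3 = 14; c[3] = 4×2 = 8. Result coefficients: [9, 9, 14, 8] → 9 + 9t + 14t^2 + 8t^3

9 + 9t + 14t^2 + 8t^3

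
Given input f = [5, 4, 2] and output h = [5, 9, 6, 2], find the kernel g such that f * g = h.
Output length 4 = len(f) + len(g) - 1 ⇒ len(g) = 2. Solve g forward using g[k] = (h[k] - Σ_{i≥1} f[i]·g[k-i]) / f[0]: g[0] = h[0] / f[0] = 5 / 5 = 1; g[1] = (h[1] - 4×1) / f[0] = (9 - 4×1) / 5 = 1. So g = [1, 1]. Forward-check [5, 4, 2] * [1, 1]: h[0] = 5×1 = 5; h[1] = 5×1 + 4×1 = 9; h[2] = 4×1 + 2×1 = 6; h[3] = 2×1 = 2 → [5, 9, 6, 2] ✓

[1, 1]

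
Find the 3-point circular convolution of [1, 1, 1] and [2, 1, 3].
Use y[k] = Σ_j a[j]·b[(k-j) mod 3]. y[0] = 1×2 + 1×3 + 1×1 = 6; y[1] = 1×1 + 1×2 + 1×3 = 6; y[2] = 1×3 + 1×1 + 1×2 = 6. Result: [6, 6, 6]

[6, 6, 6]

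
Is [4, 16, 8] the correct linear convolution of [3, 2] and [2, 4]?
Recompute linear convolution of [3, 2] and [2, 4]: y[0] = 3×2 = 6; y[1] = 3×4 + 2×2 = 16; y[2] = 2×4 = 8 → [6, 16, 8]. Compare to given [4, 16, 8]: they differ at index 0: given 4, correct 6, so answer: No

No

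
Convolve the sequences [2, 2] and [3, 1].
y[0] = 2×3 = 6; y[1] = 2×1 + 2×3 = 8; y[2] = 2×1 = 2

[6, 8, 2]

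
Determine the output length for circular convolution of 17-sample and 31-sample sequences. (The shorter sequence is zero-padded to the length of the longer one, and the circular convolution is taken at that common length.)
Circular convolution (zero-padding the shorter input) has length max(m, n) = max(17, 31) = 31

31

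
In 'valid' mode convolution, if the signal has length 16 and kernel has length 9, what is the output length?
'Valid' mode counts only positions where the kernel fully overlaps the signal: m - n + 1 = 16 - 9 + 1 = 8

8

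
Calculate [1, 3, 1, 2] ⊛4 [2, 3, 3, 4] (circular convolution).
Use y[k] = Σ_j a[j]·b[(k-j) mod 4]. y[0] = 1×2 + 3×4 + 1×3 + 2×3 = 23; y[1] = 1×3 + 3×2 + 1×4 + 2×3 = 19; y[2] = 1×3 + 3×3 + 1×2 + 2×4 = 22; y[3] = 1×4 + 3×3 + 1×3 + 2×2 = 20. Result: [23, 19, 22, 20]

[23, 19, 22, 20]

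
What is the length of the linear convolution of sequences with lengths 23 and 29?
Linear/full convolution length: m + n - 1 = 23 + 29 - 1 = 51

51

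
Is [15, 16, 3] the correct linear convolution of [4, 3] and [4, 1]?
Recompute linear convolution of [4, 3] and [4, 1]: y[0] = 4×4 = 16; y[1] = 4×1 + 3×4 = 16; y[2] = 3×1 = 3 → [16, 16, 3]. Compare to given [15, 16, 3]: they differ at index 0: given 15, correct 16, so answer: No

No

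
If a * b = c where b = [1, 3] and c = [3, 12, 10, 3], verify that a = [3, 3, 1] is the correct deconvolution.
Forward-compute [3, 3, 1] * [1, 3]: c[0] = 3×1 = 3; c[1] = 3×3 + 3×1 = 12; c[2] = 3×3 + 1×1 = 10; c[3] = 1×3 = 3 → [3, 12, 10, 3]. Matches given c = [3, 12, 10, 3], so verified.

Verified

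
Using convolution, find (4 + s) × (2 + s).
Ascending coefficients: a = [4, 1], b = [2, 1]. c[0] = 4×2 = 8; c[1] = 4×1 + 1×2 = 6; c[2] = 1×1 = 1. Result coefficients: [8, 6, 1] → 8 + 6s + s^2

8 + 6s + s^2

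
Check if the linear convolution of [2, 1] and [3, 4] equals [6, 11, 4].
Recompute linear convolution of [2, 1] and [3, 4]: y[0] = 2×3 = 6; y[1] = 2×4 + 1×3 = 11; y[2] = 1×4 = 4 → [6, 11, 4]. Given [6, 11, 4] matches, so answer: Yes

Yes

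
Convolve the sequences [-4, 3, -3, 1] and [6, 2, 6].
y[0] = -4×6 = -24; y[1] = -4×2 + 3×6 = 10; y[2] = -4×6 + 3×2 + -3×6 = -36; y[3] = 3×6 + -3×2 + 1×6 = 18; y[4] = -3×6 + 1×2 = -16; y[5] = 1×6 = 6

[-24, 10, -36, 18, -16, 6]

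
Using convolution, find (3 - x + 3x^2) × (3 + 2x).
Ascending coefficients: a = [3, -1, 3], b = [3, 2]. c[0] = 3×3 = 9; c[1] = 3×2 + -1×3 = 3; c[2] = -1×2 + 3×3 = 7; c[3] = 3×2 = 6. Result coefficients: [9, 3, 7, 6] → 9 + 3x + 7x^2 + 6x^3

9 + 3x + 7x^2 + 6x^3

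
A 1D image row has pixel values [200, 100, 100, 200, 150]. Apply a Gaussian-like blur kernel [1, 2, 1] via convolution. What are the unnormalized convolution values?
Convolve image row [200, 100, 100, 200, 150] with kernel [1, 2, 1]: y[0] = 200×1 = 200; y[1] = 200×2 + 100×1 = 500; y[2] = 200×1 + 100×2 + 100×1 = 500; y[3] = 100×1 + 100×2 + 200×1 = 500; y[4] = 100×1 + 200×2 + 150×1 = 650; y[5] = 200×1 + 150×2 = 500; y[6] = 150×1 = 150 → [200, 500, 500, 500, 650, 500, 150]. Normalization factor = sum(kernel) = 4.

[200, 500, 500, 500, 650, 500, 150]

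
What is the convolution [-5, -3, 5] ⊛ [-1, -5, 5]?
y[0] = -5×-1 = 5; y[1] = -5×-5 + -3×-1 = 28; y[2] = -5×5 + -3×-5 + 5×-1 = -15; y[3] = -3×5 + 5×-5 = -40; y[4] = 5×5 = 25

[5, 28, -15, -40, 25]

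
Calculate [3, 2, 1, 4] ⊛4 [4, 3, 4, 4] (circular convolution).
Use y[k] = Σ_j s[j]·t[(k-j) mod 4]. y[0] = 3×4 + 2×4 + 1×4 + 4×3 = 36; y[1] = 3×3 + 2×4 + 1×4 + 4×4 = 37; y[2] = 3×4 + 2×3 + 1×4 + 4×4 = 38; y[3] = 3×4 + 2×4 + 1×3 + 4×4 = 39. Result: [36, 37, 38, 39]

[36, 37, 38, 39]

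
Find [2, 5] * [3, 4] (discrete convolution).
y[0] = 2×3 = 6; y[1] = 2×4 + 5×3 = 23; y[2] = 5×4 = 20

[6, 23, 20]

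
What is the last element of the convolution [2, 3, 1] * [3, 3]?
Use y[k] = Σ_i a[i]·b[k-i] at k=3. y[3] = 1×3 = 3

3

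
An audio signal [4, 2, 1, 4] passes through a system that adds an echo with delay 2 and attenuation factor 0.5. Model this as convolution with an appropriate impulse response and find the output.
Direct-path + delayed-attenuated-path model → impulse response h = [1, 0, 0.5] (1 at lag 0, 0.5 at lag 2). Output y[n] = x[n] + 0.5·x[n - 2] (with x[n] = 0 outside 0..3): y[0] = 4 + 0.5×0 = 4; y[1] = 2 + 0.5×0 = 2; y[2] = 1 + 0.5×4 = 3.0; y[3] = 4 + 0.5×2 = 5.0; y[4] = 0 + 0.5×1 = 0.5; y[5] = 0 + 0.5×4 = 2.0. So y = [4, 2, 3.0, 5.0, 0.5, 2.0]

[4, 2, 3.0, 5.0, 0.5, 2.0]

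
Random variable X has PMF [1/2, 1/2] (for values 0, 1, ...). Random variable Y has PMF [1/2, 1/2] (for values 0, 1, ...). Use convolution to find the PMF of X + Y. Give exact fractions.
P(X+Y=k) = Σ_i P(X=i)·P(Y=k-i) — a convolution of [1/2, 1/2] and [1/2, 1/2]. P(X+Y=0) = (1/2)×(1/2) = 1/4; P(X+Y=1) = (1/2)×(1/2) + (1/2)×(1/2) = 1/4 + 1/4 = 1/2; P(X+Y=2) = (1/2)×(1/2) = 1/4. PMF: [1/4, 1/2, 1/4] (sums to 1 ✓)

[1/4, 1/2, 1/4]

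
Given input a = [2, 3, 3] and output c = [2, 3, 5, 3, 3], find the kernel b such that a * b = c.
Output length 5 = len(a) + len(b) - 1 ⇒ len(b) = 3. Solve b forward using b[k] = (c[k] - Σ_{i≥1} a[i]·b[k-i]) / a[0]: b[0] = c[0] / a[0] = 2 / 2 = 1; b[1] = (c[1] - 3×1) / a[0] = (3 - 3×1) / 2 = 0; b[2] = (c[2] - 3×0 - 3×1) / a[0] = (5 - 3×0 - 3×1) / 2 = 1. So b = [1, 0, 1]. Forward-check [2, 3, 3] * [1, 0, 1]: c[0] = 2×1 = 2; c[1] = 2×0 + 3×1 = 3; c[2] = 2×1 + 3×0 + 3×1 = 5; c[3] = 3×1 + 3×0 = 3; c[4] = 3×1 = 3 → [2, 3, 5, 3, 3] ✓

[1, 0, 1]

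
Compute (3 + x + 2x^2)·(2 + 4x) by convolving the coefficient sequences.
Ascending coefficients: a = [3, 1, 2], b = [2, 4]. c[0] = 3×2 = 6; c[1] = 3×4 + 1×2 = 14; c[2] = 1×4 + 2×2 = 8; c[3] = 2×4 = 8. Result coefficients: [6, 14, 8, 8] → 6 + 14x + 8x^2 + 8x^3

6 + 14x + 8x^2 + 8x^3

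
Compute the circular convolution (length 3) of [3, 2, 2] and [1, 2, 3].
Use y[k] = Σ_j f[j]·g[(k-j) mod 3]. y[0] = 3×1 + 2×3 + 2×2 = 13; y[1] = 3×2 + 2×1 + 2×3 = 14; y[2] = 3×3 + 2×2 + 2×1 = 15. Result: [13, 14, 15]

[13, 14, 15]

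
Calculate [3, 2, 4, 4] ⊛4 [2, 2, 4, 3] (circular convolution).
Use y[k] = Σ_j x[j]·h[(k-j) mod 4]. y[0] = 3×2 + 2×3 + 4×4 + 4×2 = 36; y[1] = 3×2 + 2×2 + 4×3 + 4×4 = 38; y[2] = 3×4 + 2×2 + 4×2 + 4×3 = 36; y[3] = 3×3 + 2×4 + 4×2 + 4×2 = 33. Result: [36, 38, 36, 33]

[36, 38, 36, 33]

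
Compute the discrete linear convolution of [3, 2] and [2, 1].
y[0] = 3×2 = 6; y[1] = 3×1 + 2×2 = 7; y[2] = 2×1 = 2

[6, 7, 2]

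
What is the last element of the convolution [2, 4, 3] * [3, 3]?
Use y[k] = Σ_i a[i]·b[k-i] at k=3. y[3] = 3×3 = 9

9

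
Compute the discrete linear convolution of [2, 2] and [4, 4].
y[0] = 2×4 = 8; y[1] = 2×4 + 2×4 = 16; y[2] = 2×4 = 8

[8, 16, 8]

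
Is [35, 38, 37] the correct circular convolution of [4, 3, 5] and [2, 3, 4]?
Recompute circular convolution of [4, 3, 5] and [2, 3, 4]: y[0] = 4×2 + 3×4 + 5×3 = 35; y[1] = 4×3 + 3×2 + 5×4 = 38; y[2] = 4×4 + 3×3 + 5×2 = 35 → [35, 38, 35]. Compare to given [35, 38, 37]: they differ at index 2: given 37, correct 35, so answer: No

No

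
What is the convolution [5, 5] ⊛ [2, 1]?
y[0] = 5×2 = 10; y[1] = 5×1 + 5×2 = 15; y[2] = 5×1 = 5

[10, 15, 5]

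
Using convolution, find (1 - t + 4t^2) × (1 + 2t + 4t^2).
Ascending coefficients: a = [1, -1, 4], b = [1, 2, 4]. c[0] = 1×1 = 1; c[1] = 1×2 + -1×1 = 1; c[2] = 1×4 + -1×2 + 4×1 = 6; c[3] = -1×4 + 4×2 = 4; c[4] = 4×4 = 16. Result coefficients: [1, 1, 6, 4, 16] → 1 + t + 6t^2 + 4t^3 + 16t^4

1 + t + 6t^2 + 4t^3 + 16t^4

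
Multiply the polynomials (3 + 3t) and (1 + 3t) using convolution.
Ascending coefficients: a = [3, 3], b = [1, 3]. c[0] = 3×1 = 3; c[1] = 3×3 + 3×1 = 12; c[2] = 3×3 = 9. Result coefficients: [3, 12, 9] → 3 + 12t + 9t^2

3 + 12t + 9t^2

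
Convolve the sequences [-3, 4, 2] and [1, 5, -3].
y[0] = -3×1 = -3; y[1] = -3×5 + 4×1 = -11; y[2] = -3×-3 + 4×5 + 2×1 = 31; y[3] = 4×-3 + 2×5 = -2; y[4] = 2×-3 = -6

[-3, -11, 31, -2, -6]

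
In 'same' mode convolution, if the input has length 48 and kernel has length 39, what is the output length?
'Same' mode returns an output with the same length as the input: 48

48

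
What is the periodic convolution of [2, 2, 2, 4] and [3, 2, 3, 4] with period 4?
Use y[k] = Σ_j u[j]·v[(k-j) mod 4]. y[0] = 2×3 + 2×4 + 2×3 + 4×2 = 28; y[1] = 2×2 + 2×3 + 2×4 + 4×3 = 30; y[2] = 2×3 + 2×2 + 2×3 + 4×4 = 32; y[3] = 2×4 + 2×3 + 2×2 + 4×3 = 30. Result: [28, 30, 32, 30]

[28, 30, 32, 30]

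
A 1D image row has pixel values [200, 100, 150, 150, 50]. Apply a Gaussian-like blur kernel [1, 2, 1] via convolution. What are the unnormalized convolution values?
Convolve image row [200, 100, 150, 150, 50] with kernel [1, 2, 1]: y[0] = 200×1 = 200; y[1] = 200×2 + 100×1 = 500; y[2] = 200×1 + 100×2 + 150×1 = 550; y[3] = 100×1 + 150×2 + 150×1 = 550; y[4] = 150×1 + 150×2 + 50×1 = 500; y[5] = 150×1 + 50×2 = 250; y[6] = 50×1 = 50 → [200, 500, 550, 550, 500, 250, 50]. Normalization factor = sum(kernel) = 4.

[200, 500, 550, 550, 500, 250, 50]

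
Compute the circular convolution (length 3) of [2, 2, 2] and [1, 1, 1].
Use y[k] = Σ_j f[j]·g[(k-j) mod 3]. y[0] = 2×1 + 2×1 + 2×1 = 6; y[1] = 2×1 + 2×1 + 2×1 = 6; y[2] = 2×1 + 2×1 + 2×1 = 6. Result: [6, 6, 6]

[6, 6, 6]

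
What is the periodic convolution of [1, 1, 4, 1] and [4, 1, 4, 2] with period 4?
Use y[k] = Σ_j f[j]·g[(k-j) mod 4]. y[0] = 1×4 + 1×2 + 4×4 + 1×1 = 23; y[1] = 1×1 + 1×4 + 4×2 + 1×4 = 17; y[2] = 1×4 + 1×1 + 4×4 + 1×2 = 23; y[3] = 1×2 + 1×4 + 4×1 + 1×4 = 14. Result: [23, 17, 23, 14]

[23, 17, 23, 14]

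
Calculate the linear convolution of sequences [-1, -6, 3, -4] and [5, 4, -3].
y[0] = -1×5 = -5; y[1] = -1×4 + -6×5 = -34; y[2] = -1×-3 + -6×4 + 3×5 = -6; y[3] = -6×-3 + 3×4 + -4×5 = 10; y[4] = 3×-3 + -4×4 = -25; y[5] = -4×-3 = 12

[-5, -34, -6, 10, -25, 12]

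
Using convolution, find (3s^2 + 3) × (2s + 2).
Ascending coefficients: a = [3, 0, 3], b = [2, 2]. c[0] = 3×2 = 6; c[1] = 3×2 + 0×2 = 6; c[2] = 0×2 + 3×2 = 6; c[3] = 3×2 = 6. Result coefficients: [6, 6, 6, 6] → 6s^3 + 6s^2 + 6s + 6

6s^3 + 6s^2 + 6s + 6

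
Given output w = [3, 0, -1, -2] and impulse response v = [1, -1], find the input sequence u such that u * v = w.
Deconvolve w=[3, 0, -1, -2] by v=[1, -1]. Since v[0]=1, solve forward: u[0] = w[0] / 1 = 3; u[1] = (w[1] - 3×-1) / 1 = 3; u[2] = (w[2] - 3×-1) / 1 = 2. So u = [3, 3, 2]. Check by forward convolution: w[0] = 3×1 = 3; w[1] = 3×-1 + 3×1 = 0; w[2] = 3×-1 + 2×1 = -1; w[3] = 2×-1 = -2

[3, 3, 2]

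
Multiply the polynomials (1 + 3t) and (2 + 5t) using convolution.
Ascending coefficients: a = [1, 3], b = [2, 5]. c[0] = 1×2 = 2; c[1] = 1×5 + 3×2 = 11; c[2] = 3×5 = 15. Result coefficients: [2, 11, 15] → 2 + 11t + 15t^2

2 + 11t + 15t^2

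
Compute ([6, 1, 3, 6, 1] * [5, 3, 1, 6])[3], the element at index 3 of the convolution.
Use y[k] = Σ_i a[i]·b[k-i] at k=3. y[3] = 6×6 + 1×1 + 3×3 + 6×5 = 76

76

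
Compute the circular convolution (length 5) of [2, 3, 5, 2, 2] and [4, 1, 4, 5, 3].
Use y[k] = Σ_j s[j]·t[(k-j) mod 5]. y[0] = 2×4 + 3×3 + 5×5 + 2×4 + 2×1 = 52; y[1] = 2×1 + 3×4 + 5×3 + 2×5 + 2×4 = 47; y[2] = 2×4 + 3×1 + 5×4 + 2×3 + 2×5 = 47; y[3] = 2×5 + 3×4 + 5×1 + 2×4 + 2×3 = 41; y[4] = 2×3 + 3×5 + 5×4 + 2×1 + 2×4 = 51. Result: [52, 47, 47, 41, 51]

[52, 47, 47, 41, 51]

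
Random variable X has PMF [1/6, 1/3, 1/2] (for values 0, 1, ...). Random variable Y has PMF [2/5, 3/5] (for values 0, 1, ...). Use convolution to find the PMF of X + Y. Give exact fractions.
P(X+Y=k) = Σ_i P(X=i)·P(Y=k-i) — a convolution of [1/6, 1/3, 1/2] and [2/5, 3/5]. P(X+Y=0) = (1/6)×(2/5) = 1/15; P(X+Y=1) = (1/6)×(3/5) + (1/3)×(2/5) = 1/10 + 2/15 = 7/30; P(X+Y=2) = (1/3)×(3/5) + (1/2)×(2/5) = 1/5 + 1/5 = 2/5; P(X+Y=3) = (1/2)×(3/5) = 3/10. PMF: [1/15, 7/30, 2/5, 3/10] (sums to 1 ✓)

[1/15, 7/30, 2/5, 3/10]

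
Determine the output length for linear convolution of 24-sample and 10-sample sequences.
Linear/full convolution length: m + n - 1 = 24 + 10 - 1 = 33

33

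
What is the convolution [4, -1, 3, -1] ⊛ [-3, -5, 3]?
y[0] = 4×-3 = -12; y[1] = 4×-5 + -1×-3 = -17; y[2] = 4×3 + -1×-5 + 3×-3 = 8; y[3] = -1×3 + 3×-5 + -1×-3 = -15; y[4] = 3×3 + -1×-5 = 14; y[5] = -1×3 = -3

[-12, -17, 8, -15, 14, -3]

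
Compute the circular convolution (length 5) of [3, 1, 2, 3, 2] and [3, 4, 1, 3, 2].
Use y[k] = Σ_j a[j]·b[(k-j) mod 5]. y[0] = 3×3 + 1×2 + 2×3 + 3×1 + 2×4 = 28; y[1] = 3×4 + 1×3 + 2×2 + 3×3 + 2×1 = 30; y[2] = 3×1 + 1×4 + 2×3 + 3×2 + 2×3 = 25; y[3] = 3×3 + 1×1 + 2×4 + 3×3 + 2×2 = 31; y[4] = 3×2 + 1×3 + 2×1 + 3×4 + 2×3 = 29. Result: [28, 30, 25, 31, 29]

[28, 30, 25, 31, 29]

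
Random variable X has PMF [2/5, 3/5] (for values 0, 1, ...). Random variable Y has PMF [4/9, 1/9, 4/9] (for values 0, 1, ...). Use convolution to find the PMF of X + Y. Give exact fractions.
P(X+Y=k) = Σ_i P(X=i)·P(Y=k-i) — a convolution of [2/5, 3/5] and [4/9, 1/9, 4/9]. P(X+Y=0) = (2/5)×(4/9) = 8/45; P(X+Y=1) = (2/5)×(1/9) + (3/5)×(4/9) = 2/45 + 4/15 = 14/45; P(X+Y=2) = (2/5)×(4/9) + (3/5)×(1/9) = 8/45 + 1/15 = 11/45; P(X+Y=3) = (3/5)×(4/9) = 4/15. PMF: [8/45, 14/45, 11/45, 4/15] (sums to 1 ✓)

[8/45, 14/45, 11/45, 4/15]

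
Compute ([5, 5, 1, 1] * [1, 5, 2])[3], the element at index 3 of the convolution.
Use y[k] = Σ_i a[i]·b[k-i] at k=3. y[3] = 5×2 + 1×5 + 1×1 = 16

16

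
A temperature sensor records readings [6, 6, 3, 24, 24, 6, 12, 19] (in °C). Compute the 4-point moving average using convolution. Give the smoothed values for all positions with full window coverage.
4-point moving average kernel = [1, 1, 1, 1]. Apply in 'valid' mode (full window coverage): avg[0] = (6 + 6 + 3 + 24) / 4 = 9.75; avg[1] = (6 + 3 + 24 + 24) / 4 = 14.25; avg[2] = (3 + 24 + 24 + 6) / 4 = 14.25; avg[3] = (24 + 24 + 6 + 12) / 4 = 16.5; avg[4] = (24 + 6 + 12 + 19) / 4 = 15.25. Smoothed values: [9.75, 14.25, 14.25, 16.5, 15.25]

[9.75, 14.25, 14.25, 16.5, 15.25]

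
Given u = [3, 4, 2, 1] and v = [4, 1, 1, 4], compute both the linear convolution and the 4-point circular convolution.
Linear: y_lin[0] = 3×4 = 12; y_lin[1] = 3×1 + 4×4 = 19; y_lin[2] = 3×1 + 4×1 + 2×4 = 15; y_lin[3] = 3×4 + 4×1 + 2×1 + 1×4 = 22; y_lin[4] = 4×4 + 2×1 + 1×1 = 19; y_lin[5] = 2×4 + 1×1 = 9; y_lin[6] = 1×4 = 4 → [12, 19, 15, 22, 19, 9, 4]. Circular (length 4): y[0] = 3×4 + 4×4 + 2×1 + 1×1 = 31; y[1] = 3×1 + 4×4 + 2×4 + 1×1 = 28; y[2] = 3×1 + 4×1 + 2×4 + 1×4 = 19; y[3] = 3×4 + 4×1 + 2×1 + 1×4 = 22 → [31, 28, 19, 22]

Linear: [12, 19, 15, 22, 19, 9, 4], Circular: [31, 28, 19, 22]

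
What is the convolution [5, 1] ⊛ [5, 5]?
y[0] = 5×5 = 25; y[1] = 5×5 + 1×5 = 30; y[2] = 1×5 = 5

[25, 30, 5]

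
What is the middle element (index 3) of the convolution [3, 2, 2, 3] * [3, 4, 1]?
Use y[k] = Σ_i a[i]·b[k-i] at k=3. y[3] = 2×1 + 2×4 + 3×3 = 19

19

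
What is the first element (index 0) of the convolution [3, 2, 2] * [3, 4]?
Use y[k] = Σ_i a[i]·b[k-i] at k=0. y[0] = 3×3 = 9

9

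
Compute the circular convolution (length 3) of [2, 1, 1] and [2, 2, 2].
Use y[k] = Σ_j a[j]·b[(k-j) mod 3]. y[0] = 2×2 + 1×2 + 1×2 = 8; y[1] = 2×2 + 1×2 + 1×2 = 8; y[2] = 2×2 + 1×2 + 1×2 = 8. Result: [8, 8, 8]

[8, 8, 8]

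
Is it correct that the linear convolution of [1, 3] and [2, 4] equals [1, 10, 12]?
Recompute linear convolution of [1, 3] and [2, 4]: y[0] = 1×2 = 2; y[1] = 1×4 + 3×2 = 10; y[2] = 3×4 = 12 → [2, 10, 12]. Compare to given [1, 10, 12]: they differ at index 0: given 1, correct 2, so answer: No

No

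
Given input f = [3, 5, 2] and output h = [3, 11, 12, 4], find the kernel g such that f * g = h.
Output length 4 = len(f) + len(g) - 1 ⇒ len(g) = 2. Solve g forward using g[k] = (h[k] - Σ_{i≥1} f[i]·g[k-i]) / f[0]: g[0] = h[0] / f[0] = 3 / 3 = 1; g[1] = (h[1] - 5×1) / f[0] = (11 - 5×1) / 3 = 2. So g = [1, 2]. Forward-check [3, 5, 2] * [1, 2]: h[0] = 3×1 = 3; h[1] = 3×2 + 5×1 = 11; h[2] = 5×2 + 2×1 = 12; h[3] = 2×2 = 4 → [3, 11, 12, 4] ✓

[1, 2]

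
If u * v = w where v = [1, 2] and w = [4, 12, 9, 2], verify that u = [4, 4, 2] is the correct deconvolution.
Forward-compute [4, 4, 2] * [1, 2]: w[0] = 4×1 = 4; w[1] = 4×2 + 4×1 = 12; w[2] = 4×2 + 2×1 = 10; w[3] = 2×2 = 4 → [4, 12, 10, 4]. Does not match given w = [4, 12, 9, 2].

Not verified. [4, 4, 2] * [1, 2] = [4, 12, 10, 4], which differs from [4, 12, 9, 2] at index 2.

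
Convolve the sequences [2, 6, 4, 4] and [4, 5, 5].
y[0] = 2×4 = 8; y[1] = 2×5 + 6×4 = 34; y[2] = 2×5 + 6×5 + 4×4 = 56; y[3] = 6×5 + 4×5 + 4×4 = 66; y[4] = 4×5 + 4×5 = 40; y[5] = 4×5 = 20

[8, 34, 56, 66, 40, 20]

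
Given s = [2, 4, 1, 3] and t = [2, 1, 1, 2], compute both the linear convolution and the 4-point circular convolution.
Linear: y_lin[0] = 2×2 = 4; y_lin[1] = 2×1 + 4×2 = 10; y_lin[2] = 2×1 + 4×1 + 1×2 = 8; y_lin[3] = 2×2 + 4×1 + 1×1 + 3×2 = 15; y_lin[4] = 4×2 + 1×1 + 3×1 = 12; y_lin[5] = 1×2 + 3×1 = 5; y_lin[6] = 3×2 = 6 → [4, 10, 8, 15, 12, 5, 6]. Circular (length 4): y[0] = 2×2 + 4×2 + 1×1 + 3×1 = 16; y[1] = 2×1 + 4×2 + 1×2 + 3×1 = 15; y[2] = 2×1 + 4×1 + 1×2 + 3×2 = 14; y[3] = 2×2 + 4×1 + 1×1 + 3×2 = 15 → [16, 15, 14, 15]

Linear: [4, 10, 8, 15, 12, 5, 6], Circular: [16, 15, 14, 15]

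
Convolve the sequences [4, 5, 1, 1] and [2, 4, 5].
y[0] = 4×2 = 8; y[1] = 4×4 + 5×2 = 26; y[2] = 4×5 + 5×4 + 1×2 = 42; y[3] = 5×5 + 1×4 + 1×2 = 31; y[4] = 1×5 + 1×4 = 9; y[5] = 1×5 = 5

[8, 26, 42, 31, 9, 5]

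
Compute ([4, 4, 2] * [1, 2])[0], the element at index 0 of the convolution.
Use y[k] = Σ_i a[i]·b[k-i] at k=0. y[0] = 4×1 = 4

4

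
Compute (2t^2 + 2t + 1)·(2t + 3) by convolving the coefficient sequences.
Ascending coefficients: a = [1, 2, 2], b = [3, 2]. c[0] = 1×3 = 3; c[1] = 1×2 + 2×3 = 8; c[2] = 2×2 + 2×3 = 10; c[3] = 2×2 = 4. Result coefficients: [3, 8, 10, 4] → 4t^3 + 10t^2 + 8t + 3

4t^3 + 10t^2 + 8t + 3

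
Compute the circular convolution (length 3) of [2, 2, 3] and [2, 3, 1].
Use y[k] = Σ_j s[j]·t[(k-j) mod 3]. y[0] = 2×2 + 2×1 + 3×3 = 15; y[1] = 2×3 + 2×2 + 3×1 = 13; y[2] = 2×1 + 2×3 + 3×2 = 14. Result: [15, 13, 14]

[15, 13, 14]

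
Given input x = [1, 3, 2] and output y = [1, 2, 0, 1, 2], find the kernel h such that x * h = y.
Output length 5 = len(x) + len(h) - 1 ⇒ len(h) = 3. Solve h forward using h[k] = (y[k] - Σ_{i≥1} x[i]·h[k-i]) / x[0]: h[0] = y[0] / x[0] = 1 / 1 = 1; h[1] = (y[1] - 3×1) / x[0] = (2 - 3×1) / 1 = -1; h[2] = (y[2] - 3×-1 - 2×1) / x[0] = (0 - 3×-1 - 2×1) / 1 = 1. So h = [1, -1, 1]. Forward-check [1, 3, 2] * [1, -1, 1]: y[0] = 1×1 = 1; y[1] = 1×-1 + 3×1 = 2; y[2] = 1×1 + 3×-1 + 2×1 = 0; y[3] = 3×1 + 2×-1 = 1; y[4] = 2×1 = 2 → [1, 2, 0, 1, 2] ✓

[1, -1, 1]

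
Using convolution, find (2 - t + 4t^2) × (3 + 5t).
Ascending coefficients: a = [2, -1, 4], b = [3, 5]. c[0] = 2×3 = 6; c[1] = 2×5 + -1×3 = 7; c[2] = -1×5 + 4×3 = 7; c[3] = 4×5 = 20. Result coefficients: [6, 7, 7, 20] → 6 + 7t + 7t^2 + 20t^3

6 + 7t + 7t^2 + 20t^3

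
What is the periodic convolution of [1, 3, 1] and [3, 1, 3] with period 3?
Use y[k] = Σ_j x[j]·h[(k-j) mod 3]. y[0] = 1×3 + 3×3 + 1×1 = 13; y[1] = 1×1 + 3×3 + 1×3 = 13; y[2] = 1×3 + 3×1 + 1×3 = 9. Result: [13, 13, 9]

[13, 13, 9]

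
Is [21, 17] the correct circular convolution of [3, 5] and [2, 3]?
Recompute circular convolution of [3, 5] and [2, 3]: y[0] = 3×2 + 5×3 = 21; y[1] = 3×3 + 5×2 = 19 → [21, 19]. Compare to given [21, 17]: they differ at index 1: given 17, correct 19, so answer: No

No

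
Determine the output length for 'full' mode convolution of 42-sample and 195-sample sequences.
Linear/full convolution length: m + n - 1 = 42 + 195 - 1 = 236

236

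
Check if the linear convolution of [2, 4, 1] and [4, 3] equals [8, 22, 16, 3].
Recompute linear convolution of [2, 4, 1] and [4, 3]: y[0] = 2×4 = 8; y[1] = 2×3 + 4×4 = 22; y[2] = 4×3 + 1×4 = 16; y[3] = 1×3 = 3 → [8, 22, 16, 3]. Given [8, 22, 16, 3] matches, so answer: Yes

Yes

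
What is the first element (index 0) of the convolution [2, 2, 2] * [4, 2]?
Use y[k] = Σ_i a[i]·b[k-i] at k=0. y[0] = 2×4 = 8

8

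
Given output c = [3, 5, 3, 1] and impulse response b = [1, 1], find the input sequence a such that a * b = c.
Deconvolve c=[3, 5, 3, 1] by b=[1, 1]. Since b[0]=1, solve forward: a[0] = c[0] / 1 = 3; a[1] = (c[1] - 3×1) / 1 = 2; a[2] = (c[2] - 2×1) / 1 = 1. So a = [3, 2, 1]. Check by forward convolution: c[0] = 3×1 = 3; c[1] = 3×1 + 2×1 = 5; c[2] = 2×1 + 1×1 = 3; c[3] = 1×1 = 1

[3, 2, 1]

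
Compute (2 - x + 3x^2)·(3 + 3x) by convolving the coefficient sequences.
Ascending coefficients: a = [2, -1, 3], b = [3, 3]. c[0] = 2×3 = 6; c[1] = 2×3 + -1×3 = 3; c[2] = -1×3 + 3×3 = 6; c[3] = 3×3 = 9. Result coefficients: [6, 3, 6, 9] → 6 + 3x + 6x^2 + 9x^3

6 + 3x + 6x^2 + 9x^3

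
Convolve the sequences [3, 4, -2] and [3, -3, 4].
y[0] = 3×3 = 9; y[1] = 3×-3 + 4×3 = 3; y[2] = 3×4 + 4×-3 + -2×3 = -6; y[3] = 4×4 + -2×-3 = 22; y[4] = -2×4 = -8

[9, 3, -6, 22, -8]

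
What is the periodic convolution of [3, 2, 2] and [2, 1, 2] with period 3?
Use y[k] = Σ_j s[j]·t[(k-j) mod 3]. y[0] = 3×2 + 2×2 + 2×1 = 12; y[1] = 3×1 + 2×2 + 2×2 = 11; y[2] = 3×2 + 2×1 + 2×2 = 12. Result: [12, 11, 12]

[12, 11, 12]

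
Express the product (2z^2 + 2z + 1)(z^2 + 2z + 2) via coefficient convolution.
Ascending coefficients: a = [1, 2, 2], b = [2, 2, 1]. c[0] = 1×2 = 2; c[1] = 1×2 + 2×2 = 6; c[2] = 1×1 + 2×2 + 2×2 = 9; c[3] = 2×1 + 2×2 = 6; c[4] = 2×1 = 2. Result coefficients: [2, 6, 9, 6, 2] → 2z^4 + 6z^3 + 9z^2 + 6z + 2

2z^4 + 6z^3 + 9z^2 + 6z + 2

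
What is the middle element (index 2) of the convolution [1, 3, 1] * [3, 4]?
Use y[k] = Σ_i a[i]·b[k-i] at k=2. y[2] = 3×4 + 1×3 = 15

15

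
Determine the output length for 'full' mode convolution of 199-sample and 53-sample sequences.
Linear/full convolution length: m + n - 1 = 199 + 53 - 1 = 251

251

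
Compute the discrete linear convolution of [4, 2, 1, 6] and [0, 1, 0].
y[0] = 4×0 = 0; y[1] = 4×1 + 2×0 = 4; y[2] = 4×0 + 2×1 + 1×0 = 2; y[3] = 2×0 + 1×1 + 6×0 = 1; y[4] = 1×0 + 6×1 = 6; y[5] = 6×0 = 0

[0, 4, 2, 1, 6, 0]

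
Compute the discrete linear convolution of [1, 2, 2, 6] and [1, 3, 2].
y[0] = 1×1 = 1; y[1] = 1×3 + 2×1 = 5; y[2] = 1×2 + 2×3 + 2×1 = 10; y[3] = 2×2 + 2×3 + 6×1 = 16; y[4] = 2×2 + 6×3 = 22; y[5] = 6×2 = 12

[1, 5, 10, 16, 22, 12]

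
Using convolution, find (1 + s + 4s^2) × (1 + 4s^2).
Ascending coefficients: a = [1, 1, 4], b = [1, 0, 4]. c[0] = 1×1 = 1; c[1] = 1×0 + 1×1 = 1; c[2] = 1×4 + 1×0 + 4×1 = 8; c[3] = 1×4 + 4×0 = 4; c[4] = 4×4 = 16. Result coefficients: [1, 1, 8, 4, 16] → 1 + s + 8s^2 + 4s^3 + 16s^4

1 + s + 8s^2 + 4s^3 + 16s^4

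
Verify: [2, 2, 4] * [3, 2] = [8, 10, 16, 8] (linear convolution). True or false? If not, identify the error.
Recompute linear convolution of [2, 2, 4] and [3, 2]: y[0] = 2×3 = 6; y[1] = 2×2 + 2×3 = 10; y[2] = 2×2 + 4×3 = 16; y[3] = 4×2 = 8 → [6, 10, 16, 8]. Compare to given [8, 10, 16, 8]: they differ at index 0: given 8, correct 6, so answer: No

No. Error at index 0: given 8, correct 6.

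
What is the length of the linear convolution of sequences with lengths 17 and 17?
Linear/full convolution length: m + n - 1 = 17 + 17 - 1 = 33

33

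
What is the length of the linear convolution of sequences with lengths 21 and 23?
Linear/full convolution length: m + n - 1 = 21 + 23 - 1 = 43

43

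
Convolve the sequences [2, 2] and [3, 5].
y[0] = 2×3 = 6; y[1] = 2×5 + 2×3 = 16; y[2] = 2×5 = 10

[6, 16, 10]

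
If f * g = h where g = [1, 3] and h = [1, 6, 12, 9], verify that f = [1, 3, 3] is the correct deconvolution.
Forward-compute [1, 3, 3] * [1, 3]: h[0] = 1×1 = 1; h[1] = 1×3 + 3×1 = 6; h[2] = 3×3 + 3×1 = 12; h[3] = 3×3 = 9 → [1, 6, 12, 9]. Matches given h = [1, 6, 12, 9], so verified.

Verified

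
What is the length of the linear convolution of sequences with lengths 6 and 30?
Linear/full convolution length: m + n - 1 = 6 + 30 - 1 = 35

35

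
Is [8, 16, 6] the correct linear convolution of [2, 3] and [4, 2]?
Recompute linear convolution of [2, 3] and [4, 2]: y[0] = 2×4 = 8; y[1] = 2×2 + 3×4 = 16; y[2] = 3×2 = 6 → [8, 16, 6]. Given [8, 16, 6] matches, so answer: Yes

Yes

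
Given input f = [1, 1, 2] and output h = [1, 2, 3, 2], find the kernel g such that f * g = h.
Output length 4 = len(f) + len(g) - 1 ⇒ len(g) = 2. Solve g forward using g[k] = (h[k] - Σ_{i≥1} f[i]·g[k-i]) / f[0]: g[0] = h[0] / f[0] = 1 / 1 = 1; g[1] = (h[1] - 1×1) / f[0] = (2 - 1×1) / 1 = 1. So g = [1, 1]. Forward-check [1, 1, 2] * [1, 1]: h[0] = 1×1 = 1; h[1] = 1×1 + 1×1 = 2; h[2] = 1×1 + 2×1 = 3; h[3] = 2×1 = 2 → [1, 2, 3, 2] ✓

[1, 1]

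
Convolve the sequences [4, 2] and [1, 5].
y[0] = 4×1 = 4; y[1] = 4×5 + 2×1 = 22; y[2] = 2×5 = 10

[4, 22, 10]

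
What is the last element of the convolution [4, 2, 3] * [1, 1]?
Use y[k] = Σ_i a[i]·b[k-i] at k=3. y[3] = 3×1 = 3

3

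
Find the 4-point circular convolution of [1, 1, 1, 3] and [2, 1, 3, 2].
Use y[k] = Σ_j a[j]·b[(k-j) mod 4]. y[0] = 1×2 + 1×2 + 1×3 + 3×1 = 10; y[1] = 1×1 + 1×2 + 1×2 + 3×3 = 14; y[2] = 1×3 + 1×1 + 1×2 + 3×2 = 12; y[3] = 1×2 + 1×3 + 1×1 + 3×2 = 12. Result: [10, 14, 12, 12]

[10, 14, 12, 12]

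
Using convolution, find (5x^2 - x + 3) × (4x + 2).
Ascending coefficients: a = [3, -1, 5], b = [2, 4]. c[0] = 3×2 = 6; c[1] = 3×4 + -1×2 = 10; c[2] = -1×4 + 5×2 = 6; c[3] = 5×4 = 20. Result coefficients: [6, 10, 6, 20] → 20x^3 + 6x^2 + 10x + 6

20x^3 + 6x^2 + 10x + 6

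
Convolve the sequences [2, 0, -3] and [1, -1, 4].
y[0] = 2×1 = 2; y[1] = 2×-1 + 0×1 = -2; y[2] = 2×4 + 0×-1 + -3×1 = 5; y[3] = 0×4 + -3×-1 = 3; y[4] = -3×4 = -12

[2, -2, 5, 3, -12]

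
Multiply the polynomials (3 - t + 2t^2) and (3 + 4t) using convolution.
Ascending coefficients: a = [3, -1, 2], b = [3, 4]. c[0] = 3×3 = 9; c[1] = 3×4 + -1×3 = 9; c[2] = -1×4 + 2×3 = 2; c[3] = 2×4 = 8. Result coefficients: [9, 9, 2, 8] → 9 + 9t + 2t^2 + 8t^3

9 + 9t + 2t^2 + 8t^3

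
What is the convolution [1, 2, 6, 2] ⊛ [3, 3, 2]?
y[0] = 1×3 = 3; y[1] = 1×3 + 2×3 = 9; y[2] = 1×2 + 2×3 + 6×3 = 26; y[3] = 2×2 + 6×3 + 2×3 = 28; y[4] = 6×2 + 2×3 = 18; y[5] = 2×2 = 4

[3, 9, 26, 28, 18, 4]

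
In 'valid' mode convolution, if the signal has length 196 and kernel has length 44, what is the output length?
'Valid' mode counts only positions where the kernel fully overlaps the signal: m - n + 1 = 196 - 44 + 1 = 153

153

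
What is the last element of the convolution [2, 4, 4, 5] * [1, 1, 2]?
Use y[k] = Σ_i a[i]·b[k-i] at k=5. y[5] = 5×2 = 10

10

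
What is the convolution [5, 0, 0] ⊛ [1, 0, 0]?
y[0] = 5×1 = 5; y[1] = 5×0 + 0×1 = 0; y[2] = 5×0 + 0×0 + 0×1 = 0; y[3] = 0×0 + 0×0 = 0; y[4] = 0×0 = 0

[5, 0, 0, 0, 0]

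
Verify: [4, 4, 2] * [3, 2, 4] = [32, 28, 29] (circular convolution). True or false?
Recompute circular convolution of [4, 4, 2] and [3, 2, 4]: y[0] = 4×3 + 4×4 + 2×2 = 32; y[1] = 4×2 + 4×3 + 2×4 = 28; y[2] = 4×4 + 4×2 + 2×3 = 30 → [32, 28, 30]. Compare to given [32, 28, 29]: they differ at index 2: given 29, correct 30, so answer: No

No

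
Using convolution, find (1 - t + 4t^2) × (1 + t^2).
Ascending coefficients: a = [1, -1, 4], b = [1, 0, 1]. c[0] = 1×1 = 1; c[1] = 1×0 + -1×1 = -1; c[2] = 1×1 + -1×0 + 4×1 = 5; c[3] = -1×1 + 4×0 = -1; c[4] = 4×1 = 4. Result coefficients: [1, -1, 5, -1, 4] → 1 - t + 5t^2 - t^3 + 4t^4

1 - t + 5t^2 - t^3 + 4t^4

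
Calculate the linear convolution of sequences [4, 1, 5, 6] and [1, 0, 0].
y[0] = 4×1 = 4; y[1] = 4×0 + 1×1 = 1; y[2] = 4×0 + 1×0 + 5×1 = 5; y[3] = 1×0 + 5×0 + 6×1 = 6; y[4] = 5×0 + 6×0 = 0; y[5] = 6×0 = 0

[4, 1, 5, 6, 0, 0]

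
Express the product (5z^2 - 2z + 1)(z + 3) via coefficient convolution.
Ascending coefficients: a = [1, -2, 5], b = [3, 1]. c[0] = 1×3 = 3; c[1] = 1×1 + -2×3 = -5; c[2] = -2×1 + 5×3 = 13; c[3] = 5×1 = 5. Result coefficients: [3, -5, 13, 5] → 5z^3 + 13z^2 - 5z + 3

5z^3 + 13z^2 - 5z + 3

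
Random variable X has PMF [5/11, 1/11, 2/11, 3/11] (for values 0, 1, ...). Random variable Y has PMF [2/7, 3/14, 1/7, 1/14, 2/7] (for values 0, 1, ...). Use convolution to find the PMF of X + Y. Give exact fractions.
P(X+Y=k) = Σ_i P(X=i)·P(Y=k-i) — a convolution of [5/11, 1/11, 2/11, 3/11] and [2/7, 3/14, 1/7, 1/14, 2/7]. P(X+Y=0) = (5/11)×(2/7) = 10/77; P(X+Y=1) = (5/11)×(3/14) + (1/11)×(2/7) = 15/154 + 2/77 = 19/154; P(X+Y=2) = (5/11)×(1/7) + (1/11)×(3/14) + (2/11)×(2/7) = 5/77 + 3/154 + 4/77 = 3/22; P(X+Y=3) = (5/11)×(1/14) + (1/11)×(1/7) + (2/11)×(3/14) + (3/11)×(2/7) = 5/154 + 1/77 + 3/77 + 6/77 = 25/154; P(X+Y=4) = (5/11)×(2/7) + (1/11)×(1/14) + (2/11)×(1/7) + (3/11)×(3/14) = 10/77 + 1/154 + 2/77 + 9/154 = 17/77; P(X+Y=5) = (1/11)×(2/7) + (2/11)×(1/14) + (3/11)×(1/7) = 2/77 + 1/77 + 3/77 = 6/77; P(X+Y=6) = (2/11)×(2/7) + (3/11)×(1/14) = 4/77 + 3/154 = 1/14; P(X+Y=7) = (3/11)×(2/7) = 6/77. PMF: [10/77, 19/154, 3/22, 25/154, 17/77, 6/77, 1/14, 6/77] (sums to 1 ✓)

[10/77, 19/154, 3/22, 25/154, 17/77, 6/77, 1/14, 6/77]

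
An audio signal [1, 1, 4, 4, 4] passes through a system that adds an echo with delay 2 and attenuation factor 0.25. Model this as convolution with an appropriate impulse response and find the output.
Direct-path + delayed-attenuated-path model → impulse response h = [1, 0, 0.25] (1 at lag 0, 0.25 at lag 2). Output y[n] = x[n] + 0.25·x[n - 2] (with x[n] = 0 outside 0..4): y[0] = 1 + 0.25×0 = 1; y[1] = 1 + 0.25×0 = 1; y[2] = 4 + 0.25×1 = 4.25; y[3] = 4 + 0.25×1 = 4.25; y[4] = 4 + 0.25×4 = 5.0; y[5] = 0 + 0.25×4 = 1.0; y[6] = 0 + 0.25×4 = 1.0. So y = [1, 1, 4.25, 4.25, 5.0, 1.0, 1.0]

[1, 1, 4.25, 4.25, 5.0, 1.0, 1.0]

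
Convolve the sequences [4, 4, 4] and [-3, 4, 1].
y[0] = 4×-3 = -12; y[1] = 4×4 + 4×-3 = 4; y[2] = 4×1 + 4×4 + 4×-3 = 8; y[3] = 4×1 + 4×4 = 20; y[4] = 4×1 = 4

[-12, 4, 8, 20, 4]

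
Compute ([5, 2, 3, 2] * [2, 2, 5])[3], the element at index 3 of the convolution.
Use y[k] = Σ_i a[i]·b[k-i] at k=3. y[3] = 2×5 + 3×2 + 2×2 = 20

20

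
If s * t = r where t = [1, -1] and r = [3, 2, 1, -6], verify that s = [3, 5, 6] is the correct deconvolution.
Forward-compute [3, 5, 6] * [1, -1]: r[0] = 3×1 = 3; r[1] = 3×-1 + 5×1 = 2; r[2] = 5×-1 + 6×1 = 1; r[3] = 6×-1 = -6 → [3, 2, 1, -6]. Matches given r = [3, 2, 1, -6], so verified.

Verified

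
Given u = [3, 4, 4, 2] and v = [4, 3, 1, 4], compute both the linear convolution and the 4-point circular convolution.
Linear: y_lin[0] = 3×4 = 12; y_lin[1] = 3×3 + 4×4 = 25; y_lin[2] = 3×1 + 4×3 + 4×4 = 31; y_lin[3] = 3×4 + 4×1 + 4×3 + 2×4 = 36; y_lin[4] = 4×4 + 4×1 + 2×3 = 26; y_lin[5] = 4×4 + 2×1 = 18; y_lin[6] = 2×4 = 8 → [12, 25, 31, 36, 26, 18, 8]. Circular (length 4): y[0] = 3×4 + 4×4 + 4×1 + 2×3 = 38; y[1] = 3×3 + 4×4 + 4×4 + 2×1 = 43; y[2] = 3×1 + 4×3 + 4×4 + 2×4 = 39; y[3] = 3×4 + 4×1 + 4×3 + 2×4 = 36 → [38, 43, 39, 36]

Linear: [12, 25, 31, 36, 26, 18, 8], Circular: [38, 43, 39, 36]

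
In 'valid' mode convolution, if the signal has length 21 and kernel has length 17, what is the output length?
'Valid' mode counts only positions where the kernel fully overlaps the signal: m - n + 1 = 21 - 17 + 1 = 5

5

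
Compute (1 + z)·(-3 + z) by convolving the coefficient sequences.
Ascending coefficients: a = [1, 1], b = [-3, 1]. c[0] = 1×-3 = -3; c[1] = 1×1 + 1×-3 = -2; c[2] = 1×1 = 1. Result coefficients: [-3, -2, 1] → -3 - 2z + z^2

-3 - 2z + z^2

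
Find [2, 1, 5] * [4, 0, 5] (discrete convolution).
y[0] = 2×4 = 8; y[1] = 2×0 + 1×4 = 4; y[2] = 2×5 + 1×0 + 5×4 = 30; y[3] = 1×5 + 5×0 = 5; y[4] = 5×5 = 25

[8, 4, 30, 5, 25]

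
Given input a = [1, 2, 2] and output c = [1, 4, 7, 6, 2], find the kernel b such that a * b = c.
Output length 5 = len(a) + len(b) - 1 ⇒ len(b) = 3. Solve b forward using b[k] = (c[k] - Σ_{i≥1} a[i]·b[k-i]) / a[0]: b[0] = c[0] / a[0] = 1 / 1 = 1; b[1] = (c[1] - 2×1) / a[0] = (4 - 2×1) / 1 = 2; b[2] = (c[2] - 2×2 - 2×1) / a[0] = (7 - 2×2 - 2×1) / 1 = 1. So b = [1, 2, 1]. Forward-check [1, 2, 2] * [1, 2, 1]: c[0] = 1×1 = 1; c[1] = 1×2 + 2×1 = 4; c[2] = 1×1 + 2×2 + 2×1 = 7; c[3] = 2×1 + 2×2 = 6; c[4] = 2×1 = 2 → [1, 4, 7, 6, 2] ✓

[1, 2, 1]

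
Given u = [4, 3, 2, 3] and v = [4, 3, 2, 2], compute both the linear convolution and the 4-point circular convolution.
Linear: y_lin[0] = 4×4 = 16; y_lin[1] = 4×3 + 3×4 = 24; y_lin[2] = 4×2 + 3×3 + 2×4 = 25; y_lin[3] = 4×2 + 3×2 + 2×3 + 3×4 = 32; y_lin[4] = 3×2 + 2×2 + 3×3 = 19; y_lin[5] = 2×2 + 3×2 = 10; y_lin[6] = 3×2 = 6 → [16, 24, 25, 32, 19, 10, 6]. Circular (length 4): y[0] = 4×4 + 3×2 + 2×2 + 3×3 = 35; y[1] = 4×3 + 3×4 + 2×2 + 3×2 = 34; y[2] = 4×2 + 3×3 + 2×4 + 3×2 = 31; y[3] = 4×2 + 3×2 + 2×3 + 3×4 = 32 → [35, 34, 31, 32]

Linear: [16, 24, 25, 32, 19, 10, 6], Circular: [35, 34, 31, 32]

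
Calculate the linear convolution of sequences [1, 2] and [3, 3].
y[0] = 1×3 = 3; y[1] = 1×3 + 2×3 = 9; y[2] = 2×3 = 6

[3, 9, 6]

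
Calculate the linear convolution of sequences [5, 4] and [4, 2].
y[0] = 5×4 = 20; y[1] = 5×2 + 4×4 = 26; y[2] = 4×2 = 8

[20, 26, 8]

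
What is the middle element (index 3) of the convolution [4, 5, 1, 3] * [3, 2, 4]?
Use y[k] = Σ_i a[i]·b[k-i] at k=3. y[3] = 5×4 + 1×2 + 3×3 = 31

31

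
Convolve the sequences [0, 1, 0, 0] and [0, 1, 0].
y[0] = 0×0 = 0; y[1] = 0×1 + 1×0 = 0; y[2] = 0×0 + 1×1 + 0×0 = 1; y[3] = 1×0 + 0×1 + 0×0 = 0; y[4] = 0×0 + 0×1 = 0; y[5] = 0×0 = 0

[0, 0, 1, 0, 0, 0]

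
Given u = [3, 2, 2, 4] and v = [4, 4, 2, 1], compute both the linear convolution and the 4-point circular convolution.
Linear: y_lin[0] = 3×4 = 12; y_lin[1] = 3×4 + 2×4 = 20; y_lin[2] = 3×2 + 2×4 + 2×4 = 22; y_lin[3] = 3×1 + 2×2 + 2×4 + 4×4 = 31; y_lin[4] = 2×1 + 2×2 + 4×4 = 22; y_lin[5] = 2×1 + 4×2 = 10; y_lin[6] = 4×1 = 4 → [12, 20, 22, 31, 22, 10, 4]. Circular (length 4): y[0] = 3×4 + 2×1 + 2×2 + 4×4 = 34; y[1] = 3×4 + 2×4 + 2×1 + 4×2 = 30; y[2] = 3×2 + 2×4 + 2×4 + 4×1 = 26; y[3] = 3×1 + 2×2 + 2×4 + 4×4 = 31 → [34, 30, 26, 31]

Linear: [12, 20, 22, 31, 22, 10, 4], Circular: [34, 30, 26, 31]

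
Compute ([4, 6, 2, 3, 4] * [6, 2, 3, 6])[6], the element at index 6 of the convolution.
Use y[k] = Σ_i a[i]·b[k-i] at k=6. y[6] = 3×6 + 4×3 = 30

30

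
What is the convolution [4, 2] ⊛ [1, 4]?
y[0] = 4×1 = 4; y[1] = 4×4 + 2×1 = 18; y[2] = 2×4 = 8

[4, 18, 8]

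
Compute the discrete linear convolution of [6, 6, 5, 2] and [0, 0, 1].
y[0] = 6×0 = 0; y[1] = 6×0 + 6×0 = 0; y[2] = 6×1 + 6×0 + 5×0 = 6; y[3] = 6×1 + 5×0 + 2×0 = 6; y[4] = 5×1 + 2×0 = 5; y[5] = 2×1 = 2

[0, 0, 6, 6, 5, 2]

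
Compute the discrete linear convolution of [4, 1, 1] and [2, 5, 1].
y[0] = 4×2 = 8; y[1] = 4×5 + 1×2 = 22; y[2] = 4×1 + 1×5 + 1×2 = 11; y[3] = 1×1 + 1×5 = 6; y[4] = 1×1 = 1

[8, 22, 11, 6, 1]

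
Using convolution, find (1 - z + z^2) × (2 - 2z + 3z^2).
Ascending coefficients: a = [1, -1, 1], b = [2, -2, 3]. c[0] = 1×2 = 2; c[1] = 1×-2 + -1×2 = -4; c[2] = 1×3 + -1×-2 + 1×2 = 7; c[3] = -1×3 + 1×-2 = -5; c[4] = 1×3 = 3. Result coefficients: [2, -4, 7, -5, 3] → 2 - 4z + 7z^2 - 5z^3 + 3z^4

2 - 4z + 7z^2 - 5z^3 + 3z^4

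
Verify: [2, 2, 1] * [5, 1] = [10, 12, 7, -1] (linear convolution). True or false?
Recompute linear convolution of [2, 2, 1] and [5, 1]: y[0] = 2×5 = 10; y[1] = 2×1 + 2×5 = 12; y[2] = 2×1 + 1×5 = 7; y[3] = 1×1 = 1 → [10, 12, 7, 1]. Compare to given [10, 12, 7, -1]: they differ at index 3: given -1, correct 1, so answer: No

No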